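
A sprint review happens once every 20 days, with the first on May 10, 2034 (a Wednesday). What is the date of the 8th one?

The 8th occurrence is 7 intervals after the first: 7 × 20 = 140 days after May 10, 2034.
May has 31 days — 21 days to the end of May leaves 119.
June has 30 days (89 left).
July has 31 days (58 left).
August has 31 days (27 left).
27 days into September → September 27, 2034.

September 27, 2034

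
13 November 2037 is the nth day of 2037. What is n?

Days in months before November: 31 + 28 + 31 + 30 + 31 + 30 + 31 + 31 + 30 + 31 = 304.
Plus 13 days into November → day 317.

317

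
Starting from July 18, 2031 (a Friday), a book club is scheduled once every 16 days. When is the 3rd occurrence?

August 19, 2031

The 3rd occurrence is 2 intervals after the first: 2 × 16 = 32 days after July 18, 2031.
July has 31 days — 13 days to the end of July leaves 19.
19 days into August → August 19, 2031.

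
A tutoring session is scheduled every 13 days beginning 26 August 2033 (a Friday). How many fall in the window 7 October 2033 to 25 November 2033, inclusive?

Occurrences land 13·i days after 26 August 2033 for i = 0, 1, 2, …
7 October 2033 is 42 days after the start; 42 ÷ 13 = 3 remainder 3; since the remainder is 3, round up to i = 4. First occurrence in the window: #5 on 17 October 2033 (4×13 = 52 days in).
25 November 2033 is 91 days after the start; 91 ÷ 13 = 7 remainder 0. Last occurrence in the window: #8 on 25 November 2033.
Occurrences #5 through #8: 4 in total.

4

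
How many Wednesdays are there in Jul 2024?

Jul 1, 2024 is a Monday; the first Wednesday on or after it is Jul 3, 2024 (2 days later).
From Jul 3, 2024 to Jul 31, 2024 is 31 − 3 = 28 days.
28 ÷ 7 = 4 full weeks with remainder 0, so 4 more Wednesdays after the first → 5.

5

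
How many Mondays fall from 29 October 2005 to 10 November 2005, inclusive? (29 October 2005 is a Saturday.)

29 October 2005 is a Saturday; the first Monday on or after it is 31 October 2005 (2 days later).
From 31 October 2005 to 10 November 2005: 0 + 10 = 10 days (rest of October, November).
10 ÷ 7 = 1 full weeks with remainder 3, so 1 more Mondays after the first → 2.

2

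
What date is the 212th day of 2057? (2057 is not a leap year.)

Jul 31, 2057

Jan has 31 days (212 − 31 = 181 remain).
Feb has 28 days (181 − 28 = 153 remain).
Mar has 31 days (153 − 31 = 122 remain).
Apr has 30 days (122 − 30 = 92 remain).
May has 31 days (92 − 31 = 61 remain).
Jun has 30 days (61 − 30 = 31 remain).
31 into Jul → Jul 31.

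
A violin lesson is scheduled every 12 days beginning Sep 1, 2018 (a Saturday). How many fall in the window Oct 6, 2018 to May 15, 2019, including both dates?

Occurrences land 12·i days after Sep 1, 2018 for i = 0, 1, 2, …
Oct 6, 2018 is 35 days after the start; 35 ÷ 12 = 2 remainder 11; since the remainder is 11, round up to i = 3. First occurrence in the window: #4 on Oct 7, 2018 (3×12 = 36 days in).
May 15, 2019 is 256 days after the start; 256 ÷ 12 = 21 remainder 4. Last occurrence in the window: #22 on May 11, 2019.
Occurrences #4 through #22: 19 in total.

19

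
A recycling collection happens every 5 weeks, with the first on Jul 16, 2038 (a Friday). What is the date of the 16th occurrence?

The 16th occurrence is 15 intervals after the first: 15 × 35 = 525 days after Jul 16, 2038.
Jul has 31 days — 15 days to the end of Jul leaves 510.
From end of Jul to end of 2038 is 153 days (357 left).
Jan has 31 days (326 left).
Feb has 28 days (298 left).
Mar has 31 days (267 left).
Apr has 30 days (237 left).
May has 31 days (206 left).
Jun has 30 days (176 left).
Jul has 31 days (145 left).
Aug has 31 days (114 left).
Sep has 30 days (84 left).
Oct has 31 days (53 left).
Nov has 30 days (23 left).
23 days into Dec → Dec 23, 2039.

Dec 23, 2039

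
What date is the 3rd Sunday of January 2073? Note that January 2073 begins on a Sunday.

January 2073 begins on a Sunday, so the first Sunday is January 1.
The 3rd Sunday is 2 weeks later: 1 + 14 = 15.

2073-01-15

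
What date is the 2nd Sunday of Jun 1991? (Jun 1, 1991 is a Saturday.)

Jun 9, 1991

Jun 1991 begins on a Saturday, so the first Sunday is Jun 2 (1 day later).
The 2nd Sunday is 1 weeks later: 2 + 7 = 9.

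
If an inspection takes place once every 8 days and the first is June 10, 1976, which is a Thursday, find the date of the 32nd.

February 13, 1977

The 32nd occurrence is 31 intervals after the first: 31 × 8 = 248 days after June 10, 1976.
June has 30 days — 20 days to the end of June leaves 228.
July has 31 days (197 left).
August has 31 days (166 left).
September has 30 days (136 left).
October has 31 days (105 left).
November has 30 days (75 left).
December has 31 days (44 left).
January has 31 days (13 left).
13 days into February → February 13, 1977.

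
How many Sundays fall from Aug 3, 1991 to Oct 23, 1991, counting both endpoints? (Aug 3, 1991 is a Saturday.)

12

Aug 3, 1991 is a Saturday; the first Sunday on or after it is Aug 4, 1991 (1 day later).
From Aug 4, 1991 to Oct 23, 1991: 27 + 30 + 23 = 80 days (rest of Aug, Sep, Oct).
80 ÷ 7 = 11 full weeks with remainder 3, so 11 more Sundays after the first → 12.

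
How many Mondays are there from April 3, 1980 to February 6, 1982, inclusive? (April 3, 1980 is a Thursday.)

April 3, 1980 is a Thursday; the first Monday on or after it is April 7, 1980 (4 days later).
From April 7, 1980 to February 6, 1982: 268 + 365 + 37 = 670 days (rest of 1980, 1981, to February 6, 1982 in 1982).
670 ÷ 7 = 95 full weeks with remainder 5, so 95 more Mondays after the first → 96.

96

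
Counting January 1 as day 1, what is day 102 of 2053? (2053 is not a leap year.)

12 April 2053

January has 31 days (102 − 31 = 71 remain).
February has 28 days (71 − 28 = 43 remain).
March has 31 days (43 − 31 = 12 remain).
12 into April → April 12.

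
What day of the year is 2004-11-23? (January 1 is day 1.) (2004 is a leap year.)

Days in months before November: 31 + 29 + 31 + 30 + 31 + 30 + 31 + 31 + 30 + 31 = 305.
Plus 23 days into November → day 328.

328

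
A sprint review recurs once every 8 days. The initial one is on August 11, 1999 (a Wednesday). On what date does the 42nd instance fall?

July 4, 2000

The 42nd occurrence is 41 intervals after the first: 41 × 8 = 328 days after August 11, 1999.
August has 31 days — 20 days to the end of August leaves 308.
September has 30 days (278 left).
October has 31 days (247 left).
November has 30 days (217 left).
December has 31 days (186 left).
January has 31 days (155 left).
February has 29 days (126 left).
March has 31 days (95 left).
April has 30 days (65 left).
May has 31 days (34 left).
June has 30 days (4 left).
4 days into July → July 4, 2000.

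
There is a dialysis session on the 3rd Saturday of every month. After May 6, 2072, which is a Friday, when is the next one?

May 2072 starts on a Sunday; its first Saturday is the 7th, so the 3rd Saturday is the 21st — May 21, 2072.
May 21, 2072 is after May 6, 2072, so that is the next one.

May 21, 2072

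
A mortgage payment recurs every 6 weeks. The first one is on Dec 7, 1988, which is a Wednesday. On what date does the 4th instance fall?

Apr 12, 1989

The 4th occurrence is 3 intervals after the first: 3 × 42 = 126 days after Dec 7, 1988.
Dec has 31 days — 24 days to the end of Dec leaves 102.
Jan has 31 days (71 left).
Feb has 28 days (43 left).
Mar has 31 days (12 left).
12 days into Apr → Apr 12, 1989.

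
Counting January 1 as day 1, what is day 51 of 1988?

January has 31 days (51 − 31 = 20 remain).
20 into February → February 20.

1988-02-20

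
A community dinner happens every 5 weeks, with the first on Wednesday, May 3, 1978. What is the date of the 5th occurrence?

September 20, 1978

The 5th occurrence is 4 intervals after the first: 4 × 35 = 140 days after May 3, 1978.
May has 31 days — 28 days to the end of May leaves 112.
June has 30 days (82 left).
July has 31 days (51 left).
August has 31 days (20 left).
20 days into September → September 20, 1978.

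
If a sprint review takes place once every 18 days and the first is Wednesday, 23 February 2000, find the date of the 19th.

12 January 2001

The 19th occurrence is 18 intervals after the first: 18 × 18 = 324 days after 23 February 2000.
February has 29 days — 6 days to the end of February leaves 318.
March has 31 days (287 left).
April has 30 days (257 left).
May has 31 days (226 left).
June has 30 days (196 left).
July has 31 days (165 left).
August has 31 days (134 left).
September has 30 days (104 left).
October has 31 days (73 left).
November has 30 days (43 left).
December has 31 days (12 left).
12 days into January → 12 January 2001.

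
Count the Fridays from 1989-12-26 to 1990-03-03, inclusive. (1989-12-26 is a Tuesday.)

1989-12-26 is a Tuesday; the first Friday on or after it is 1989-12-29 (3 days later).
From 1989-12-29 to 1990-03-03: 2 + 31 + 28 + 3 = 64 days (rest of December, January, February, March).
64 ÷ 7 = 9 full weeks with remainder 1, so 9 more Fridays after the first → 10.

10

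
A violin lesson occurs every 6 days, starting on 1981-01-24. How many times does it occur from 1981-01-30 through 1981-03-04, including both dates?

6

Occurrences land 6·i days after 1981-01-24 for i = 0, 1, 2, …
1981-01-30 is 6 days after the start; 6 ÷ 6 = 1 remainder 0. First occurrence in the window: #2 on 1981-01-30 (1×6 = 6 days in).
1981-03-04 is 39 days after the start; 39 ÷ 6 = 6 remainder 3. Last occurrence in the window: #7 on 1981-03-01.
Occurrences #2 through #7: 6 in total.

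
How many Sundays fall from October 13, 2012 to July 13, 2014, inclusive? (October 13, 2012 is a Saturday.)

92

October 13, 2012 is a Saturday; the first Sunday on or after it is October 14, 2012 (1 day later).
From October 14, 2012 to July 13, 2014: 78 + 365 + 194 = 637 days (rest of 2012, 2013, to July 13, 2014 in 2014).
637 ÷ 7 = 91 full weeks with remainder 0, so 91 more Sundays after the first → 92.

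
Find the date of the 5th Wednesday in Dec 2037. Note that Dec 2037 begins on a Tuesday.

Dec 2037 begins on a Tuesday, so the first Wednesday is Dec 2 (1 day later).
The 5th Wednesday is 4 weeks later: 2 + 28 = 30.

Dec 30, 2037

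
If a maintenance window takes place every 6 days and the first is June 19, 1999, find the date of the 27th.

November 22, 1999

The 27th occurrence is 26 intervals after the first: 26 × 6 = 156 days after June 19, 1999.
June has 30 days — 11 days to the end of June leaves 145.
July has 31 days (114 left).
August has 31 days (83 left).
September has 30 days (53 left).
October has 31 days (22 left).
22 days into November → November 22, 1999.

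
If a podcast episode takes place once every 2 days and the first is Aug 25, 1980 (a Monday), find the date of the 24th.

The 24th occurrence is 23 intervals after the first: 23 × 2 = 46 days after Aug 25, 1980.
Aug has 31 days — 6 days to the end of Aug leaves 40.
Sep has 30 days (10 left).
10 days into Oct → Oct 10, 1980.

Oct 10, 1980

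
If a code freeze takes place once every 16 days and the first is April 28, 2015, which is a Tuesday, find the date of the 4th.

The 4th occurrence is 3 intervals after the first: 3 × 16 = 48 days after April 28, 2015.
April has 30 days — 2 days to the end of April leaves 46.
May has 31 days (15 left).
15 days into June → June 15, 2015.

June 15, 2015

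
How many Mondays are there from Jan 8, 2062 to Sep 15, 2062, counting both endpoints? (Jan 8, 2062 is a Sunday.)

Jan 8, 2062 is a Sunday; the first Monday on or after it is Jan 9, 2062 (1 day later).
From Jan 9, 2062 to Sep 15, 2062: 22 + 28 + 31 + 30 + 31 + 30 + 31 + 31 + 15 = 249 days (rest of Jan, Feb, Mar, Apr, May, Jun, Jul, Aug, Sep).
249 ÷ 7 = 35 full weeks with remainder 4, so 35 more Mondays after the first → 36.

36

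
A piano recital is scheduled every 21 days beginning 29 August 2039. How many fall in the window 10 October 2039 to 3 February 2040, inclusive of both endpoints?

6

Occurrences land 21·i days after 29 August 2039 for i = 0, 1, 2, …
10 October 2039 is 42 days after the start; 42 ÷ 21 = 2 remainder 0. First occurrence in the window: #3 on 10 October 2039 (2×21 = 42 days in).
3 February 2040 is 158 days after the start; 158 ÷ 21 = 7 remainder 11. Last occurrence in the window: #8 on 23 January 2040.
Occurrences #3 through #8: 6 in total.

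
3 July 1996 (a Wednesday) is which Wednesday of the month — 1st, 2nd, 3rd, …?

1st

Day 3 falls in week ⌈3/7⌉ of the month.
Days 1–7 hold the 1st Wednesday, 8–14 the 2nd, 15–21 the 3rd, 22–28 the 4th, 29–31 the 5th.
3 is in the range for the 1st.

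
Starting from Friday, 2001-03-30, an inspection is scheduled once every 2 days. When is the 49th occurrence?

The 49th occurrence is 48 intervals after the first: 48 × 2 = 96 days after 2001-03-30.
March has 31 days — 1 day to the end of March leaves 95.
April has 30 days (65 left).
May has 31 days (34 left).
June has 30 days (4 left).
4 days into July → 2001-07-04.

2001-07-04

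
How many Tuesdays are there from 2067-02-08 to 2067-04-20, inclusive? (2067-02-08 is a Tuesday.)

11

2067-02-08 is a Tuesday; the first Tuesday on or after it is 2067-02-08.
From 2067-02-08 to 2067-04-20: 20 + 31 + 20 = 71 days (rest of February, March, April).
71 ÷ 7 = 10 full weeks with remainder 1, so 10 more Tuesdays after the first → 11.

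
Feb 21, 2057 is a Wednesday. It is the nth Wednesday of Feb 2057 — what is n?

3rd

Day 21 falls in week ⌈21/7⌉ of the month.
Days 1–7 hold the 1st Wednesday, 8–14 the 2nd, 15–21 the 3rd, 22–28 the 4th, 29–31 the 5th.
21 is in the range for the 3rd.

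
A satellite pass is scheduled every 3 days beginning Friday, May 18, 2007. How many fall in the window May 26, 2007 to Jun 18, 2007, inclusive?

Occurrences land 3·i days after May 18, 2007 for i = 0, 1, 2, …
May 26, 2007 is 8 days after the start; 8 ÷ 3 = 2 remainder 2; since the remainder is 2, round up to i = 3. First occurrence in the window: #4 on May 27, 2007 (3×3 = 9 days in).
Jun 18, 2007 is 31 days after the start; 31 ÷ 3 = 10 remainder 1. Last occurrence in the window: #11 on Jun 17, 2007.
Occurrences #4 through #11: 8 in total.

8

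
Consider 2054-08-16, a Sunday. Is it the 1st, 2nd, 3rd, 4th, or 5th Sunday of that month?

3rd

Day 16 falls in week ⌈16/7⌉ of the month.
Days 1–7 hold the 1st Sunday, 8–14 the 2nd, 15–21 the 3rd, 22–28 the 4th, 29–31 the 5th.
16 is in the range for the 3rd.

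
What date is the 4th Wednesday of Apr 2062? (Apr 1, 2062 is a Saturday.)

Apr 26, 2062

Apr 2062 begins on a Saturday, so the first Wednesday is Apr 5 (4 days later).
The 4th Wednesday is 3 weeks later: 5 + 21 = 26.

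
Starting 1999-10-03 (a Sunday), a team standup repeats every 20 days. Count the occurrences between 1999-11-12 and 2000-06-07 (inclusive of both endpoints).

11

Occurrences land 20·i days after 1999-10-03 for i = 0, 1, 2, …
1999-11-12 is 40 days after the start; 40 ÷ 20 = 2 remainder 0. First occurrence in the window: #3 on 1999-11-12 (2×20 = 40 days in).
2000-06-07 is 248 days after the start; 248 ÷ 20 = 12 remainder 8. Last occurrence in the window: #13 on 2000-05-30.
Occurrences #3 through #13: 11 in total.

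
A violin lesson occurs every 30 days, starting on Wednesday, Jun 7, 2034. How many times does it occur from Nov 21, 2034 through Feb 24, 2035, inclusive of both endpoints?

3

Occurrences land 30·i days after Jun 7, 2034 for i = 0, 1, 2, …
Nov 21, 2034 is 167 days after the start; 167 ÷ 30 = 5 remainder 17; since the remainder is 17, round up to i = 6. First occurrence in the window: #7 on Dec 4, 2034 (6×30 = 180 days in).
Feb 24, 2035 is 262 days after the start; 262 ÷ 30 = 8 remainder 22. Last occurrence in the window: #9 on Feb 2, 2035.
Occurrences #7 through #9: 3 in total.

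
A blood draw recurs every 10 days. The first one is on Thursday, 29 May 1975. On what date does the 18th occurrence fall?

15 November 1975

The 18th occurrence is 17 intervals after the first: 17 × 10 = 170 days after 29 May 1975.
May has 31 days — 2 days to the end of May leaves 168.
June has 30 days (138 left).
July has 31 days (107 left).
August has 31 days (76 left).
September has 30 days (46 left).
October has 31 days (15 left).
15 days into November → 15 November 1975.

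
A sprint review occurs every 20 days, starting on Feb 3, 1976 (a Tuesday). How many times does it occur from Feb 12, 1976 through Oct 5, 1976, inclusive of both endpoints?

Occurrences land 20·i days after Feb 3, 1976 for i = 0, 1, 2, …
Feb 12, 1976 is 9 days after the start; 9 ÷ 20 = 0 remainder 9; since the remainder is 9, round up to i = 1. First occurrence in the window: #2 on Feb 23, 1976 (1×20 = 20 days in).
Oct 5, 1976 is 245 days after the start; 245 ÷ 20 = 12 remainder 5. Last occurrence in the window: #13 on Sep 30, 1976.
Occurrences #2 through #13: 12 in total.

12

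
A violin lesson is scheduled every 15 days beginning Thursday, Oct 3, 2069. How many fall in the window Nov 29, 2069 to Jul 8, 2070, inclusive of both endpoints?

15

Occurrences land 15·i days after Oct 3, 2069 for i = 0, 1, 2, …
Nov 29, 2069 is 57 days after the start; 57 ÷ 15 = 3 remainder 12; since the remainder is 12, round up to i = 4. First occurrence in the window: #5 on Dec 2, 2069 (4×15 = 60 days in).
Jul 8, 2070 is 278 days after the start; 278 ÷ 15 = 18 remainder 8. Last occurrence in the window: #19 on Jun 30, 2070.
Occurrences #5 through #19: 15 in total.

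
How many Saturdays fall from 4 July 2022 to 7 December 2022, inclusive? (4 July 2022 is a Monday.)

4 July 2022 is a Monday; the first Saturday on or after it is 9 July 2022 (5 days later).
From 9 July 2022 to 7 December 2022: 22 + 31 + 30 + 31 + 30 + 7 = 151 days (rest of July, August, September, October, November, December).
151 ÷ 7 = 21 full weeks with remainder 4, so 21 more Saturdays after the first → 22.

22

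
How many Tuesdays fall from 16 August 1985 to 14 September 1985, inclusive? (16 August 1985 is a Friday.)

16 August 1985 is a Friday; the first Tuesday on or after it is 20 August 1985 (4 days later).
From 20 August 1985 to 14 September 1985: 11 + 14 = 25 days (rest of August, September).
25 ÷ 7 = 3 full weeks with remainder 4, so 3 more Tuesdays after the first → 4.

4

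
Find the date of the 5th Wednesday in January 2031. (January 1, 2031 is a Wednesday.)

29 January 2031

January 2031 begins on a Wednesday, so the first Wednesday is January 1.
The 5th Wednesday is 4 weeks later: 1 + 28 = 29.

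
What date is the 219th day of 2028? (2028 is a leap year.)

January has 31 days (219 − 31 = 188 remain).
February has 29 days (188 − 29 = 159 remain).
March has 31 days (159 − 31 = 128 remain).
April has 30 days (128 − 30 = 98 remain).
May has 31 days (98 − 31 = 67 remain).
June has 30 days (67 − 30 = 37 remain).
July has 31 days (37 − 31 = 6 remain).
6 into August → August 6.

2028-08-06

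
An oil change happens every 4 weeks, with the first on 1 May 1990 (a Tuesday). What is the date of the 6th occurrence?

18 September 1990

The 6th occurrence is 5 intervals after the first: 5 × 28 = 140 days after 1 May 1990.
May has 31 days — 30 days to the end of May leaves 110.
June has 30 days (80 left).
July has 31 days (49 left).
August has 31 days (18 left).
18 days into September → 18 September 1990.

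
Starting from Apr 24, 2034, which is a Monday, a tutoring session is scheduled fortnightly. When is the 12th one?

Sep 25, 2034

The 12th occurrence is 11 intervals after the first: 11 × 14 = 154 days after Apr 24, 2034.
Apr has 30 days — 6 days to the end of Apr leaves 148.
May has 31 days (117 left).
Jun has 30 days (87 left).
Jul has 31 days (56 left).
Aug has 31 days (25 left).
25 days into Sep → Sep 25, 2034.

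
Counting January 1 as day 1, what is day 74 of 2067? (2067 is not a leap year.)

15 March 2067

January has 31 days (74 − 31 = 43 remain).
February has 28 days (43 − 28 = 15 remain).
15 into March → March 15.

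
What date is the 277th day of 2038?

4 October 2038

January has 31 days (277 − 31 = 246 remain).
February has 28 days (246 − 28 = 218 remain).
March has 31 days (218 − 31 = 187 remain).
April has 30 days (187 − 30 = 157 remain).
May has 31 days (157 − 31 = 126 remain).
June has 30 days (126 − 30 = 96 remain).
July has 31 days (96 − 31 = 65 remain).
August has 31 days (65 − 31 = 34 remain).
September has 30 days (34 − 30 = 4 remain).
4 into October → October 4.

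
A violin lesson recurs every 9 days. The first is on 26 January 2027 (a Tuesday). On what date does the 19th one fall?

The 19th occurrence is 18 intervals after the first: 18 × 9 = 162 days after 26 January 2027.
January has 31 days — 5 days to the end of January leaves 157.
February has 28 days (129 left).
March has 31 days (98 left).
April has 30 days (68 left).
May has 31 days (37 left).
June has 30 days (7 left).
7 days into July → 7 July 2027.

7 July 2027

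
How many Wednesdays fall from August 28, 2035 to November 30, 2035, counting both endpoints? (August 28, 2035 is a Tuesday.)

August 28, 2035 is a Tuesday; the first Wednesday on or after it is August 29, 2035 (1 day later).
From August 29, 2035 to November 30, 2035: 2 + 30 + 31 + 30 = 93 days (rest of August, September, October, November).
93 ÷ 7 = 13 full weeks with remainder 2, so 13 more Wednesdays after the first → 14.

14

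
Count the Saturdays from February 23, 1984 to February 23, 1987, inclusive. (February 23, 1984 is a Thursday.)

157

February 23, 1984 is a Thursday; the first Saturday on or after it is February 25, 1984 (2 days later).
From February 25, 1984 to February 23, 1987: 310 + 365 + 365 + 54 = 1094 days (rest of 1984, 1985, 1986, to February 23, 1987 in 1987).
1094 ÷ 7 = 156 full weeks with remainder 2, so 156 more Saturdays after the first → 157.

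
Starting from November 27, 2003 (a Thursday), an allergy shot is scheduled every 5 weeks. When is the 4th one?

The 4th occurrence is 3 intervals after the first: 3 × 35 = 105 days after November 27, 2003.
November has 30 days — 3 days to the end of November leaves 102.
December has 31 days (71 left).
January has 31 days (40 left).
February has 29 days (11 left).
11 days into March → March 11, 2004.

March 11, 2004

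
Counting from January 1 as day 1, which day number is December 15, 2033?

Days in months before December: 31 + 28 + 31 + 30 + 31 + 30 + 31 + 31 + 30 + 31 + 30 = 334.
Plus 15 days into December → day 349.

349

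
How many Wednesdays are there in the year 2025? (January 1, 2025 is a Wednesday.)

January 1, 2025 is a Wednesday; the first Wednesday on or after it is January 1, 2025.
From January 1, 2025 to December 31, 2025: 30 + 28 + 31 + 30 + 31 + 30 + 31 + 31 + 30 + 31 + 30 + 31 = 364 days (rest of January, February, March, April, May, June, July, August, September, October, November, December).
364 ÷ 7 = 52 full weeks with remainder 0, so 52 more Wednesdays after the first → 53.

53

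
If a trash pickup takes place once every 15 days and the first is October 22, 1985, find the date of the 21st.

August 18, 1986

The 21st occurrence is 20 intervals after the first: 20 × 15 = 300 days after October 22, 1985.
October has 31 days — 9 days to the end of October leaves 291.
November has 30 days (261 left).
December has 31 days (230 left).
January has 31 days (199 left).
February has 28 days (171 left).
March has 31 days (140 left).
April has 30 days (110 left).
May has 31 days (79 left).
June has 30 days (49 left).
July has 31 days (18 left).
18 days into August → August 18, 1986.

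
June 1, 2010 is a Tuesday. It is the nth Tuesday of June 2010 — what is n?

Day 1 falls in week ⌈1/7⌉ of the month.
Days 1–7 hold the 1st Tuesday, 8–14 the 2nd, 15–21 the 3rd, 22–28 the 4th, 29–31 the 5th.
1 is in the range for the 1st.

1st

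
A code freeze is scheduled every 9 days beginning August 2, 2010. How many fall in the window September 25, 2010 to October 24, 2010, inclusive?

4

Occurrences land 9·i days after August 2, 2010 for i = 0, 1, 2, …
September 25, 2010 is 54 days after the start; 54 ÷ 9 = 6 remainder 0. First occurrence in the window: #7 on September 25, 2010 (6×9 = 54 days in).
October 24, 2010 is 83 days after the start; 83 ÷ 9 = 9 remainder 2. Last occurrence in the window: #10 on October 22, 2010.
Occurrences #7 through #10: 4 in total.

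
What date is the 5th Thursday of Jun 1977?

Jun 30, 1977

Jun 1977 begins on a Wednesday, so the first Thursday is Jun 2 (1 day later).
The 5th Thursday is 4 weeks later: 2 + 28 = 30.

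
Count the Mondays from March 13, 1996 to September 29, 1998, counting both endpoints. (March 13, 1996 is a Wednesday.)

133

March 13, 1996 is a Wednesday; the first Monday on or after it is March 18, 1996 (5 days later).
From March 18, 1996 to September 29, 1998: 288 + 365 + 272 = 925 days (rest of 1996, 1997, to September 29, 1998 in 1998).
925 ÷ 7 = 132 full weeks with remainder 1, so 132 more Mondays after the first → 133.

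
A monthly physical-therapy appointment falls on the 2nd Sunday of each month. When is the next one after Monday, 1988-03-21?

March 1988 starts on a Tuesday; its first Sunday is the 6th, so the 2nd Sunday is the 13th — 1988-03-13.
That is not after 1988-03-21, so look at April 1988.
April 1988 starts on a Friday; its first Sunday is the 3rd, so the 2nd Sunday is the 10th — 1988-04-10.

1988-04-10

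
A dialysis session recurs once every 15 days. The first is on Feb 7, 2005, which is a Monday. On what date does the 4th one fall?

Mar 24, 2005

The 4th occurrence is 3 intervals after the first: 3 × 15 = 45 days after Feb 7, 2005.
Feb has 28 days — 21 days to the end of Feb leaves 24.
24 days into Mar → Mar 24, 2005.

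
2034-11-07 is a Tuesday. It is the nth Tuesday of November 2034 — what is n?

Day 7 falls in week ⌈7/7⌉ of the month.
Days 1–7 hold the 1st Tuesday, 8–14 the 2nd, 15–21 the 3rd, 22–28 the 4th, 29–31 the 5th.
7 is in the range for the 1st.

1st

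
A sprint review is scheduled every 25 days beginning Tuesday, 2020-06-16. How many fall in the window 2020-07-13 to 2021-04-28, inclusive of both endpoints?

Occurrences land 25·i days after 2020-06-16 for i = 0, 1, 2, …
2020-07-13 is 27 days after the start; 27 ÷ 25 = 1 remainder 2; since the remainder is 2, round up to i = 2. First occurrence in the window: #3 on 2020-08-05 (2×25 = 50 days in).
2021-04-28 is 316 days after the start; 316 ÷ 25 = 12 remainder 16. Last occurrence in the window: #13 on 2021-04-12.
Occurrences #3 through #13: 11 in total.

11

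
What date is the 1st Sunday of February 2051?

February 5, 2051

February 2051 begins on a Wednesday, so the first Sunday is February 5 (4 days later).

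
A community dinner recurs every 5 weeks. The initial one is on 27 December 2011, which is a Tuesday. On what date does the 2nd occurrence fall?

The 2nd occurrence is 1 interval after the first: 1 × 35 = 35 days after 27 December 2011.
December has 31 days — 4 days to the end of December leaves 31.
31 days into January → 31 January 2012.

31 January 2012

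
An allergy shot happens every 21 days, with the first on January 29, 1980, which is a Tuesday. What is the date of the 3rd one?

The 3rd occurrence is 2 intervals after the first: 2 × 21 = 42 days after January 29, 1980.
January has 31 days — 2 days to the end of January leaves 40.
February has 29 days (11 left).
11 days into March → March 11, 1980.

March 11, 1980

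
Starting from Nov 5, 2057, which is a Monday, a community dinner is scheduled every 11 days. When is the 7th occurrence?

The 7th occurrence is 6 intervals after the first: 6 × 11 = 66 days after Nov 5, 2057.
Nov has 30 days — 25 days to the end of Nov leaves 41.
Dec has 31 days (10 left).
10 days into Jan → Jan 10, 2058.

Jan 10, 2058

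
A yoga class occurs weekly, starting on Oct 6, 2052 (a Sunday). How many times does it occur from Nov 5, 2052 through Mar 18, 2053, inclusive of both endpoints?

19

Occurrences land 7·i days after Oct 6, 2052 for i = 0, 1, 2, …
Nov 5, 2052 is 30 days after the start; 30 ÷ 7 = 4 remainder 2; since the remainder is 2, round up to i = 5. First occurrence in the window: #6 on Nov 10, 2052 (5×7 = 35 days in).
Mar 18, 2053 is 163 days after the start; 163 ÷ 7 = 23 remainder 2. Last occurrence in the window: #24 on Mar 16, 2053.
Occurrences #6 through #24: 19 in total.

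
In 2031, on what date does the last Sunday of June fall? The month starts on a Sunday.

June 29, 2031

June 2031 begins on a Sunday, so the first Sunday is June 1.
June 2031 has 30 days. Adding weeks: 1, 8, 15, 22, 29 — the last one ≤ 30 is the 29th.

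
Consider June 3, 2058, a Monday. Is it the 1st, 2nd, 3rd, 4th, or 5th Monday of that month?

1st

Day 3 falls in week ⌈3/7⌉ of the month.
Days 1–7 hold the 1st Monday, 8–14 the 2nd, 15–21 the 3rd, 22–28 the 4th, 29–31 the 5th.
3 is in the range for the 1st.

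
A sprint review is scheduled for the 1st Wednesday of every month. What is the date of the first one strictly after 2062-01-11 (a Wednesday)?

January 2062 starts on a Sunday, so its 1st Wednesday is 2062-01-04 (3 days in).
That is not after 2062-01-11, so look at February 2062.
February 2062 starts on a Wednesday, so its 1st Wednesday is 2062-02-01.

2062-02-01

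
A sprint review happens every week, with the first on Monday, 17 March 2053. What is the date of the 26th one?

The 26th occurrence is 25 intervals after the first: 25 × 7 = 175 days after 17 March 2053.
March has 31 days — 14 days to the end of March leaves 161.
April has 30 days (131 left).
May has 31 days (100 left).
June has 30 days (70 left).
July has 31 days (39 left).
August has 31 days (8 left).
8 days into September → 8 September 2053.

8 September 2053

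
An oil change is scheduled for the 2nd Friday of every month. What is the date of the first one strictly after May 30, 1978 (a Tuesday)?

Jun 9, 1978

May 1978 starts on a Monday; its first Friday is the 5th, so the 2nd Friday is the 12th — May 12, 1978.
That is not after May 30, 1978, so look at Jun 1978.
Jun 1978 starts on a Thursday; its first Friday is the 2nd, so the 2nd Friday is the 9th — Jun 9, 1978.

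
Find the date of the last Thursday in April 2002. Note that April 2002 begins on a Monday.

25 April 2002

April 2002 begins on a Monday, so the first Thursday is April 4 (3 days later).
April 2002 has 30 days. Adding weeks: 4, 11, 18, 25 — the last one ≤ 30 is the 25th.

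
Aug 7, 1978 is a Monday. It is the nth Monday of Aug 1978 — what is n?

1st

Day 7 falls in week ⌈7/7⌉ of the month.
Days 1–7 hold the 1st Monday, 8–14 the 2nd, 15–21 the 3rd, 22–28 the 4th, 29–31 the 5th.
7 is in the range for the 1st.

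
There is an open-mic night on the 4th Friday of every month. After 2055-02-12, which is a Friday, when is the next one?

February 2055 starts on a Monday; its first Friday is the 5th, so the 4th Friday is the 26th — 2055-02-26.
2055-02-26 is after 2055-02-12, so that is the next one.

2055-02-26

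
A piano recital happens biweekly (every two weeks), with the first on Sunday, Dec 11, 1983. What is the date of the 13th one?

The 13th occurrence is 12 intervals after the first: 12 × 14 = 168 days after Dec 11, 1983.
Dec has 31 days — 20 days to the end of Dec leaves 148.
Jan has 31 days (117 left).
Feb has 29 days (88 left).
Mar has 31 days (57 left).
Apr has 30 days (27 left).
27 days into May → May 27, 1984.

May 27, 1984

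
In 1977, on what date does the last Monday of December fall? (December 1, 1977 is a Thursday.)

1977-12-26

December 1977 begins on a Thursday, so the first Monday is December 5 (4 days later).
December 1977 has 31 days. Adding weeks: 5, 12, 19, 26 — the last one ≤ 31 is the 26th.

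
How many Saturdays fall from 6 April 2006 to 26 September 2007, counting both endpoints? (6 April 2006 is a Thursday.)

6 April 2006 is a Thursday; the first Saturday on or after it is 8 April 2006 (2 days later).
From 8 April 2006 to 26 September 2007: 267 + 269 = 536 days (rest of 2006, to 26 September 2007 in 2007).
536 ÷ 7 = 76 full weeks with remainder 4, so 76 more Saturdays after the first → 77.

77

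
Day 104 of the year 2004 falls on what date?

January has 31 days (104 − 31 = 73 remain).
February has 29 days (73 − 29 = 44 remain).
March has 31 days (44 − 31 = 13 remain).
13 into April → April 13.

April 13, 2004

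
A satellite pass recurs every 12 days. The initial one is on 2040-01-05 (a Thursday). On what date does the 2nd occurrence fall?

2040-01-17

The 2nd occurrence is 1 interval after the first: 1 × 12 = 12 days after 2040-01-05.
12 days later is 2040-01-17.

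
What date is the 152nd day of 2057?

2057-06-01

January has 31 days (152 − 31 = 121 remain).
February has 28 days (121 − 28 = 93 remain).
March has 31 days (93 − 31 = 62 remain).
April has 30 days (62 − 30 = 32 remain).
May has 31 days (32 − 31 = 1 remain).
1 into June → June 1.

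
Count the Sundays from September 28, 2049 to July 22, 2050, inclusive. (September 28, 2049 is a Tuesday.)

September 28, 2049 is a Tuesday; the first Sunday on or after it is October 3, 2049 (5 days later).
From October 3, 2049 to July 22, 2050: 28 + 30 + 31 + 31 + 28 + 31 + 30 + 31 + 30 + 22 = 292 days (rest of October, November, December, January, February, March, April, May, June, July).
292 ÷ 7 = 41 full weeks with remainder 5, so 41 more Sundays after the first → 42.

42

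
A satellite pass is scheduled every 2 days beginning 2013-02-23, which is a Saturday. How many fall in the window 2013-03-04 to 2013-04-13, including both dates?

Occurrences land 2·i days after 2013-02-23 for i = 0, 1, 2, …
2013-03-04 is 9 days after the start; 9 ÷ 2 = 4 remainder 1; since the remainder is 1, round up to i = 5. First occurrence in the window: #6 on 2013-03-05 (5×2 = 10 days in).
2013-04-13 is 49 days after the start; 49 ÷ 2 = 24 remainder 1. Last occurrence in the window: #25 on 2013-04-12.
Occurrences #6 through #25: 20 in total.

20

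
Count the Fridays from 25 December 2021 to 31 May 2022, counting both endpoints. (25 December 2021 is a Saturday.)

25 December 2021 is a Saturday; the first Friday on or after it is 31 December 2021 (6 days later).
From 31 December 2021 to 31 May 2022: 0 + 31 + 28 + 31 + 30 + 31 = 151 days (rest of December, January, February, March, April, May).
151 ÷ 7 = 21 full weeks with remainder 4, so 21 more Fridays after the first → 22.

22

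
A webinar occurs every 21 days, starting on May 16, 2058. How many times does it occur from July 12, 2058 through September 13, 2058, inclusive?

3

Occurrences land 21·i days after May 16, 2058 for i = 0, 1, 2, …
July 12, 2058 is 57 days after the start; 57 ÷ 21 = 2 remainder 15; since the remainder is 15, round up to i = 3. First occurrence in the window: #4 on July 18, 2058 (3×21 = 63 days in).
September 13, 2058 is 120 days after the start; 120 ÷ 21 = 5 remainder 15. Last occurrence in the window: #6 on August 29, 2058.
Occurrences #4 through #6: 3 in total.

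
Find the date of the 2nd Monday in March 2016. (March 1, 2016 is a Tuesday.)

2016-03-14

March 2016 begins on a Tuesday, so the first Monday is March 7 (6 days later).
The 2nd Monday is 1 weeks later: 7 + 7 = 14.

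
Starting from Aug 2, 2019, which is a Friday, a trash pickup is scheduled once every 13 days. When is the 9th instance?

Nov 14, 2019

The 9th occurrence is 8 intervals after the first: 8 × 13 = 104 days after Aug 2, 2019.
Aug has 31 days — 29 days to the end of Aug leaves 75.
Sep has 30 days (45 left).
Oct has 31 days (14 left).
14 days into Nov → Nov 14, 2019.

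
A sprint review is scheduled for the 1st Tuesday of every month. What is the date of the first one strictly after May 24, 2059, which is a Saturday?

Jun 3, 2059

May 2059 starts on a Thursday, so its 1st Tuesday is May 6, 2059 (5 days in).
That is not after May 24, 2059, so look at Jun 2059.
Jun 2059 starts on a Sunday, so its 1st Tuesday is Jun 3, 2059 (2 days in).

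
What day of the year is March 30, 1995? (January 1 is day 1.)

Days in months before March: 31 + 28 = 59.
Plus 30 days into March → day 89.

89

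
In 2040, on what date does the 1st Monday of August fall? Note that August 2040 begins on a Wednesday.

2040-08-06

August 2040 begins on a Wednesday, so the first Monday is August 6 (5 days later).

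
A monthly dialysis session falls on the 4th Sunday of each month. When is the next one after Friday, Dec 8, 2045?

Dec 2045 starts on a Friday; its first Sunday is the 3rd, so the 4th Sunday is the 24th — Dec 24, 2045.
Dec 24, 2045 is after Dec 8, 2045, so that is the next one.

Dec 24, 2045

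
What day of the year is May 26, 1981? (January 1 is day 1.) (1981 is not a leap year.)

146

Days in months before May: 31 + 28 + 31 + 30 = 120.
Plus 26 days into May → day 146.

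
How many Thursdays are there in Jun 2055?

Jun 1, 2055 is a Tuesday; the first Thursday on or after it is Jun 3, 2055 (2 days later).
From Jun 3, 2055 to Jun 30, 2055 is 30 − 3 = 27 days.
27 ÷ 7 = 3 full weeks with remainder 6, so 3 more Thursdays after the first → 4.

4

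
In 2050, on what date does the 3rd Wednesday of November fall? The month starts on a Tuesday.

November 2050 begins on a Tuesday, so the first Wednesday is November 2 (1 day later).
The 3rd Wednesday is 2 weeks later: 2 + 14 = 16.

16 November 2050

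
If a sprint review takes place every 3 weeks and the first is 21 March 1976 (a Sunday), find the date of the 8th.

15 August 1976

The 8th occurrence is 7 intervals after the first: 7 × 21 = 147 days after 21 March 1976.
March has 31 days — 10 days to the end of March leaves 137.
April has 30 days (107 left).
May has 31 days (76 left).
June has 30 days (46 left).
July has 31 days (15 left).
15 days into August → 15 August 1976.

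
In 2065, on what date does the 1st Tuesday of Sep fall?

Sep 2065 begins on a Tuesday, so the first Tuesday is Sep 1.

Sep 1, 2065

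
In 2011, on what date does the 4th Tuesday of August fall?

August 2011 begins on a Monday, so the first Tuesday is August 2 (1 day later).
The 4th Tuesday is 3 weeks later: 2 + 21 = 23.

2011-08-23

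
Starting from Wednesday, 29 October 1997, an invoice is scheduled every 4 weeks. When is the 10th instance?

The 10th occurrence is 9 intervals after the first: 9 × 28 = 252 days after 29 October 1997.
October has 31 days — 2 days to the end of October leaves 250.
November has 30 days (220 left).
December has 31 days (189 left).
January has 31 days (158 left).
February has 28 days (130 left).
March has 31 days (99 left).
April has 30 days (69 left).
May has 31 days (38 left).
June has 30 days (8 left).
8 days into July → 8 July 1998.

8 July 1998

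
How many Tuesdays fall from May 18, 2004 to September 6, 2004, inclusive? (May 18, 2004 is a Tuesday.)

May 18, 2004 is a Tuesday; the first Tuesday on or after it is May 18, 2004.
From May 18, 2004 to September 6, 2004: 13 + 30 + 31 + 31 + 6 = 111 days (rest of May, June, July, August, September).
111 ÷ 7 = 15 full weeks with remainder 6, so 15 more Tuesdays after the first → 16.

16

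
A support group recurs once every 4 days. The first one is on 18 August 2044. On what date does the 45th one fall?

10 February 2045

The 45th occurrence is 44 intervals after the first: 44 × 4 = 176 days after 18 August 2044.
August has 31 days — 13 days to the end of August leaves 163.
September has 30 days (133 left).
October has 31 days (102 left).
November has 30 days (72 left).
December has 31 days (41 left).
January has 31 days (10 left).
10 days into February → 10 February 2045.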